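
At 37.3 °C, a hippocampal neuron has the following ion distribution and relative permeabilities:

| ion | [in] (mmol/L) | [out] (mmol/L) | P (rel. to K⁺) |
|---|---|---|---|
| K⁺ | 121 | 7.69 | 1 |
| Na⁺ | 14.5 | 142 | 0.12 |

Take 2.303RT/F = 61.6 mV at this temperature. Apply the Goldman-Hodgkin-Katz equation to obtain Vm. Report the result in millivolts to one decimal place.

-42.9 mV

Vm = 61.6 · log₁₀[(Σ P·[cation]ₒ + Σ P·[anion]ᵢ) / (Σ P·[cation]ᵢ + Σ P·[anion]ₒ)]
Numerator = 1×7.69 + 0.12×142 = 24.73
Denominator = 1×121 + 0.12×14.5 = 122.7
Vm = 61.6 · log₁₀(0.20148) = 61.6 × (-0.6958) = -42.86 mV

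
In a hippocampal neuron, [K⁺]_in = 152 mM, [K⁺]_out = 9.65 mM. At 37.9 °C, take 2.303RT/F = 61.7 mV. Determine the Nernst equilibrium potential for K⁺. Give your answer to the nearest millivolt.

-74 mV

E = (61.7/z) · log₁₀([K⁺]_out/[K⁺]_in) with z = +1.
= (61.7/1) · log₁₀(9.65/152) = 61.70 · log₁₀(0.06349)
= 61.70 · (-1.1973) = -73.87 mV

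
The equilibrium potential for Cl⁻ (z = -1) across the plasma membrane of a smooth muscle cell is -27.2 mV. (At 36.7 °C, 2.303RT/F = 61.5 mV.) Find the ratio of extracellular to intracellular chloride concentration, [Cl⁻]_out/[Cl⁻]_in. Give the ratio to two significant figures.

log₁₀([out]/[in]) = E·z/(61.5) = -27.2 × -1 / 61.5 = 0.4423
[out]/[in] = 10^(0.4423) = 2.769

2.8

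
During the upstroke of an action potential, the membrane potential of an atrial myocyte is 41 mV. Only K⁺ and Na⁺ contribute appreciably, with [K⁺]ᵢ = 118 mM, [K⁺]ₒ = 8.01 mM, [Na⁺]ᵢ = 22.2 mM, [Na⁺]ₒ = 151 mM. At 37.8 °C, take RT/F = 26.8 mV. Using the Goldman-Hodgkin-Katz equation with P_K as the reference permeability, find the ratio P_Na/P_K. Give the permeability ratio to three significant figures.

Let α = P_Na/P_K. GHK: Vm = 26.8·ln[(Kₒ + α·Naₒ)/(Kᵢ + α·Naᵢ)].
e^(Vm/26.8) = e^(41.0/26.8) = 4.6175
So 4.6175·(Kᵢ + α·Naᵢ) = Kₒ + α·Naₒ → α = (4.6175·118.0 − 8.01) / (151.0 − 4.6175·22.2)
α = (544.9 − 8.01) / (151.0 − 102.5) = 536.9/48.49 = 11.07

11.1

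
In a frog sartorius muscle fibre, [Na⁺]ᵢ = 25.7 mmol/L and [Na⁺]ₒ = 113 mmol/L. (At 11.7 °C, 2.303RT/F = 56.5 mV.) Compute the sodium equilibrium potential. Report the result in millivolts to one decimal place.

36.3 mV

E = (56.5/z) · log₁₀([Na⁺]_out/[Na⁺]_in) with z = +1.
= (56.5/1) · log₁₀(113/25.7) = 56.50 · log₁₀(4.397)
= 56.50 · (0.6431) = 36.34 mV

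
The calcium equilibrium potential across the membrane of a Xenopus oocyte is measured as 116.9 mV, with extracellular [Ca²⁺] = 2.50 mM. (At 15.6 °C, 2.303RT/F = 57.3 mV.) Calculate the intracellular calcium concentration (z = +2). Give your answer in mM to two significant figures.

Nernst: E = (57.3/2) · log₁₀([out]/[in]), so log₁₀([out]/[in]) = 116.9 × 2 / 57.3 = 4.0803.
[out]/[in] = 10^(4.0803) = 1.203e+04.
[in] = 2.50 / 1.203e+04 = 0.0002078 mM.

0.00021 mM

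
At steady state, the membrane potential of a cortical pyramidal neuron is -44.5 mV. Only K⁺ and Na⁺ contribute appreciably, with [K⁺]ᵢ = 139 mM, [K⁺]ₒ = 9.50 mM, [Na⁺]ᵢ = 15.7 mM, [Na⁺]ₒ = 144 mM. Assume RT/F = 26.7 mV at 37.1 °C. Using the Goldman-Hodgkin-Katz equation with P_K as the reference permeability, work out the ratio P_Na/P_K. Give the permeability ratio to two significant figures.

0.12

Let α = P_Na/P_K. GHK: Vm = 26.7·ln[(Kₒ + α·Naₒ)/(Kᵢ + α·Naᵢ)].
e^(Vm/26.7) = e^(-44.5/26.7) = 0.18888
So 0.18888·(Kᵢ + α·Naᵢ) = Kₒ + α·Naₒ → α = (0.18888·139.0 − 9.5) / (144.0 − 0.18888·15.7)
α = (26.25 − 9.5) / (144.0 − 2.965) = 16.75/141 = 0.1188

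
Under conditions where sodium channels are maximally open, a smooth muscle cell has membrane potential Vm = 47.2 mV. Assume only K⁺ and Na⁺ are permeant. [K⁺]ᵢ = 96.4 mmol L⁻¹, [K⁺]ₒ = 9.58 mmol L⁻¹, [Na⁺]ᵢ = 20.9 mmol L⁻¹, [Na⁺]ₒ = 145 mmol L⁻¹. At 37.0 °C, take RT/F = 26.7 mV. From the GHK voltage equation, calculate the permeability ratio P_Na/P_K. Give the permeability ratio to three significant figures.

24.6

Let α = P_Na/P_K. GHK: Vm = 26.7·ln[(Kₒ + α·Naₒ)/(Kᵢ + α·Naᵢ)].
e^(Vm/26.7) = e^(47.2/26.7) = 5.8579
So 5.8579·(Kᵢ + α·Naᵢ) = Kₒ + α·Naₒ → α = (5.8579·96.4 − 9.58) / (145.0 − 5.8579·20.9)
α = (564.7 − 9.58) / (145.0 − 122.4) = 555.1/22.57 = 24.6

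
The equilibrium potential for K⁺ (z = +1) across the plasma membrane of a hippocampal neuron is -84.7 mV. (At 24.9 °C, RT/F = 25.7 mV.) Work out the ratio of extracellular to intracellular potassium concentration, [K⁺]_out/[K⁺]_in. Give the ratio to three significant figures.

ln([out]/[in]) = E·z/(25.7) = -84.7 × 1 / 25.7 = -3.2957
[out]/[in] = e^(-3.2957) = 0.03704

0.0370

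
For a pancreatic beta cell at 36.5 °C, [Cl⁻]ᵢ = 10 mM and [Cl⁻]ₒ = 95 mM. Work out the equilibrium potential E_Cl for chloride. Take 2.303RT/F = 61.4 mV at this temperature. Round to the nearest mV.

E = (61.4/z) · log₁₀([Cl⁻]_out/[Cl⁻]_in) with z = -1.
For an anion, dividing by z = -1 reverses the sign.
= (61.4/-1) · log₁₀(95/10) = -61.40 · log₁₀(9.5)
= -61.40 · (0.9777) = -60.03 mV

-60 mV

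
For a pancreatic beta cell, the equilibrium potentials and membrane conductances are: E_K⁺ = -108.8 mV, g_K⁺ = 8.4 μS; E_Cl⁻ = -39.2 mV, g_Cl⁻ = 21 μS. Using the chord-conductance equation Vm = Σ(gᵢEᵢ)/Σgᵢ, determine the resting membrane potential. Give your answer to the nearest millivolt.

-59 mV

Σ gᵢEᵢ = 8.4·(-108.8) + 21·(-39.2) = -1737.12
Σ gᵢ = 8.4 + 21 = 29.4
Vm = -1737.12 / 29.4 = -59.09 mV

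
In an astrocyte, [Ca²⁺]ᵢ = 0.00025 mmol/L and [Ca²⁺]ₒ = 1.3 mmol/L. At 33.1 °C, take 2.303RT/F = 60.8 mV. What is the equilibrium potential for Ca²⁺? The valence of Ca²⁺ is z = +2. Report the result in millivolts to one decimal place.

E = (60.8/z) · log₁₀([Ca²⁺]_out/[Ca²⁺]_in) with z = +2.
= (60.8/2) · log₁₀(1.3/0.00025) = 30.40 · log₁₀(5200)
= 30.40 · (3.7160) = 112.97 mV

113.0 mV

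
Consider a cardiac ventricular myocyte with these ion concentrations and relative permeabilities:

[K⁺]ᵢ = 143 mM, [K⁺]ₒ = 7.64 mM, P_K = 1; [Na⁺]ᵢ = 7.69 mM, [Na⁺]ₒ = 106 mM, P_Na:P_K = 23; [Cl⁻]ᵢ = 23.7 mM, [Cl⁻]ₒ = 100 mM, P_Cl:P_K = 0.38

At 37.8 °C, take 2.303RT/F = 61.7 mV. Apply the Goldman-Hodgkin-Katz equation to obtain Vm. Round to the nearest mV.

Vm = 61.7 · log₁₀[(Σ P·[cation]ₒ + Σ P·[anion]ᵢ) / (Σ P·[cation]ᵢ + Σ P·[anion]ₒ)]
Numerator = 1×7.64 + 23×106 + 0.38×23.7 = 2455
Denominator = 1×143 + 23×7.69 + 0.38×100 = 357.9
Vm = 61.7 · log₁₀(6.859) = 61.7 × (0.8363) = 51.60 mV

52 mV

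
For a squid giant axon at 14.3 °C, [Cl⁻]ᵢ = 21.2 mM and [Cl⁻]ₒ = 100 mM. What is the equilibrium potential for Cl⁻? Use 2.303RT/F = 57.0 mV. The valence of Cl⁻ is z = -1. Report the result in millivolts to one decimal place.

E = (57.0/z) · log₁₀([Cl⁻]_out/[Cl⁻]_in) with z = -1.
For an anion, dividing by z = -1 reverses the sign.
= (57.0/-1) · log₁₀(100/21.2) = -57.00 · log₁₀(4.717)
= -57.00 · (0.6737) = -38.40 mV

-38.4 mV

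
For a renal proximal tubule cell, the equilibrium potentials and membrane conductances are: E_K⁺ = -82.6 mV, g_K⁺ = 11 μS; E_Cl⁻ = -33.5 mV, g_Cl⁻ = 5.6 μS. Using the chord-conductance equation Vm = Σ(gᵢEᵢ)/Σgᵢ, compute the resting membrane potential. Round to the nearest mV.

-66 mV

Σ gᵢEᵢ = 11·(-82.6) + 5.6·(-33.5) = -1096.20
Σ gᵢ = 11 + 5.6 = 16.6
Vm = -1096.20 / 16.6 = -66.04 mV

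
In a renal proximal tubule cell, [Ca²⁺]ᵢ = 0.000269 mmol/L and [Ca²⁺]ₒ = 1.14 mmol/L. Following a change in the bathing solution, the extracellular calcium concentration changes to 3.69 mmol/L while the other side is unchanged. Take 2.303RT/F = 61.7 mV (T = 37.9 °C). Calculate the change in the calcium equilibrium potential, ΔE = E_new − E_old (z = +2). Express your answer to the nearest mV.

E_old = (61.7/2)·log₁₀(1.14/0.000269) = 111.90 mV
E_new = (61.7/2)·log₁₀(3.69/0.000269) = 127.63 mV
ΔE = 127.63 − (111.90) = 15.74 mV

16 mV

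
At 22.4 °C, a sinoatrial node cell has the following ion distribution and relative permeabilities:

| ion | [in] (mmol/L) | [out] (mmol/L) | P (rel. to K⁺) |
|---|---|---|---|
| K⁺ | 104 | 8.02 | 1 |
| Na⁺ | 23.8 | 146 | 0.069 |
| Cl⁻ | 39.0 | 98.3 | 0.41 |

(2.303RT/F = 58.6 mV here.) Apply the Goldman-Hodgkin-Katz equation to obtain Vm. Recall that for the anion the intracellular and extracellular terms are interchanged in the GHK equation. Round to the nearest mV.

Vm = 58.6 · log₁₀[(Σ P·[cation]ₒ + Σ P·[anion]ᵢ) / (Σ P·[cation]ᵢ + Σ P·[anion]ₒ)]
Numerator = 1×8.02 + 0.069×146 + 0.41×39.0 = 34.08
Denominator = 1×104 + 0.069×23.8 + 0.41×98.3 = 145.9
Vm = 58.6 · log₁₀(0.23354) = 58.6 × (-0.6316) = -37.01 mV

-37 mV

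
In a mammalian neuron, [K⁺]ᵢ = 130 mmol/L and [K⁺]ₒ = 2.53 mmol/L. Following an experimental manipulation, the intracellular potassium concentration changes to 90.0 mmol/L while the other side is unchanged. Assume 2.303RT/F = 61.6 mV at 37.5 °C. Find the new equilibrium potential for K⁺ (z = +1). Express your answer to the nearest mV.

After the shift: [K⁺]_out = 2.53, [K⁺]_in = 90.0 mmol/L.
E_new = (61.6/1)·log₁₀(2.53/90.0) = 61.60 · (-1.5511) = -95.55 mV

-96 mV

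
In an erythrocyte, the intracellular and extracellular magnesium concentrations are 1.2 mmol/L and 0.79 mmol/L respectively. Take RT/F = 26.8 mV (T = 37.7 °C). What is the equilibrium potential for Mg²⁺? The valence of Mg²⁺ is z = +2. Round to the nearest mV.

E = (26.8/z) · ln([Mg²⁺]_out/[Mg²⁺]_in) with z = +2.
= (26.8/2) · ln(0.79/1.2) = 13.40 · ln(0.6583)
= 13.40 · (-0.4180) = -5.60 mV

-6 mV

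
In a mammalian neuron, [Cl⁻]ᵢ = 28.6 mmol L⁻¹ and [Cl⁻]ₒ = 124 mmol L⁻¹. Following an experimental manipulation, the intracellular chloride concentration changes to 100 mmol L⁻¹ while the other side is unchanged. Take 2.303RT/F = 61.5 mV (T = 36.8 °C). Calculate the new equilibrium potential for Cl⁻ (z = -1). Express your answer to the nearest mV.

-6 mV

After the shift: [Cl⁻]_out = 124, [Cl⁻]_in = 100 mmol L⁻¹.
E_new = (61.5/-1)·log₁₀(124/100) = -61.50 · (0.0934) = -5.75 mV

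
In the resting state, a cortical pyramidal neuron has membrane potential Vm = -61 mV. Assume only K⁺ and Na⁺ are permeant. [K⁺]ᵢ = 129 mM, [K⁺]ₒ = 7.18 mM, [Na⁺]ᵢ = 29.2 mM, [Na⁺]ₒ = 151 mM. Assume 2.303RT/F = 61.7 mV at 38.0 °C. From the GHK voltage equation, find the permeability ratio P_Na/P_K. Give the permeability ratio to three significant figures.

Let α = P_Na/P_K. GHK: Vm = 61.7·log₁₀[(Kₒ + α·Naₒ)/(Kᵢ + α·Naᵢ)].
10^(Vm/61.7) = 10^(-61.0/61.7) = 0.10265
So 0.10265·(Kᵢ + α·Naᵢ) = Kₒ + α·Naₒ → α = (0.10265·129.0 − 7.18) / (151.0 − 0.10265·29.2)
α = (13.24 − 7.18) / (151.0 − 2.997) = 6.061/148 = 0.04095

0.0410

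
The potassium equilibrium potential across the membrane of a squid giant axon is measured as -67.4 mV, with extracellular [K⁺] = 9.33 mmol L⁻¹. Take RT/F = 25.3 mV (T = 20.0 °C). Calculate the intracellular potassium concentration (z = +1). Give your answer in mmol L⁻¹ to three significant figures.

134 mmol L⁻¹

Nernst: E = (25.3/1) · ln([out]/[in]), so ln([out]/[in]) = -67.4 × 1 / 25.3 = -2.6640.
[out]/[in] = e^(-2.6640) = 0.06967.
[in] = 9.33 / 0.06967 = 133.9 mmol L⁻¹.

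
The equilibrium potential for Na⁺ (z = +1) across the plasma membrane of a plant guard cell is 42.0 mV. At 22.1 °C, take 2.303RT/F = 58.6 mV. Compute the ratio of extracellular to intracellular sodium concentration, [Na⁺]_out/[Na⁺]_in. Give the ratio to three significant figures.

5.21

log₁₀([out]/[in]) = E·z/(58.6) = 42.0 × 1 / 58.6 = 0.7167
[out]/[in] = 10^(0.7167) = 5.209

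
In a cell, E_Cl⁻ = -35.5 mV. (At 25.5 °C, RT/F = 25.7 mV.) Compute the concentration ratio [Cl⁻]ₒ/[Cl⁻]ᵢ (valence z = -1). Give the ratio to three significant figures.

ln([out]/[in]) = E·z/(25.7) = -35.5 × -1 / 25.7 = 1.3813
[out]/[in] = e^(1.3813) = 3.98

3.98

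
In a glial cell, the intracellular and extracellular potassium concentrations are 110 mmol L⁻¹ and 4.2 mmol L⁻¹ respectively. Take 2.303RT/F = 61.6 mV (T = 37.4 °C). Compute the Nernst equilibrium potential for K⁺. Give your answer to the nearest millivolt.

E = (61.6/z) · log₁₀([K⁺]_out/[K⁺]_in) with z = +1.
= (61.6/1) · log₁₀(4.2/110) = 61.60 · log₁₀(0.03818)
= 61.60 · (-1.4181) = -87.36 mV

-87 mV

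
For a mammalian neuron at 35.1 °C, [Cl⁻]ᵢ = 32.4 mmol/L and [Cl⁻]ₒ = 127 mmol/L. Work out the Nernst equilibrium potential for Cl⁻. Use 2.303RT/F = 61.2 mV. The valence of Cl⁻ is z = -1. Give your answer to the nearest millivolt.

-36 mV

E = (61.2/z) · log₁₀([Cl⁻]_out/[Cl⁻]_in) with z = -1.
For an anion, dividing by z = -1 reverses the sign.
= (61.2/-1) · log₁₀(127/32.4) = -61.20 · log₁₀(3.92)
= -61.20 · (0.5933) = -36.31 mV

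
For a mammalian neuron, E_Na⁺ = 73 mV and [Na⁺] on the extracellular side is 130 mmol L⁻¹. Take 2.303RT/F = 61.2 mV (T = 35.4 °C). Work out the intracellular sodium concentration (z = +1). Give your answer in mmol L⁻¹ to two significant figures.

8.3 mmol L⁻¹

Nernst: E = (61.2/1) · log₁₀([out]/[in]), so log₁₀([out]/[in]) = 73.0 × 1 / 61.2 = 1.1928.
[out]/[in] = 10^(1.1928) = 15.59.
[in] = 130 / 15.59 = 8.339 mmol L⁻¹.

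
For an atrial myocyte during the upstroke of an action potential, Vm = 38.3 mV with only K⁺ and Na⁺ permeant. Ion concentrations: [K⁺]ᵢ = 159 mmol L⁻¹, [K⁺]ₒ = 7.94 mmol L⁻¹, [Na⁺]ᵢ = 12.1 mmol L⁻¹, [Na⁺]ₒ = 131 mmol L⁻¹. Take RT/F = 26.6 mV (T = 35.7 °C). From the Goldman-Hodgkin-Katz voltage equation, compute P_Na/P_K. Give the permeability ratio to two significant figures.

Let α = P_Na/P_K. GHK: Vm = 26.6·ln[(Kₒ + α·Naₒ)/(Kᵢ + α·Naᵢ)].
e^(Vm/26.6) = e^(38.3/26.6) = 4.2201
So 4.2201·(Kᵢ + α·Naᵢ) = Kₒ + α·Naₒ → α = (4.2201·159.0 − 7.94) / (131.0 − 4.2201·12.1)
α = (671 − 7.94) / (131.0 − 51.06) = 663/79.94 = 8.295

8.3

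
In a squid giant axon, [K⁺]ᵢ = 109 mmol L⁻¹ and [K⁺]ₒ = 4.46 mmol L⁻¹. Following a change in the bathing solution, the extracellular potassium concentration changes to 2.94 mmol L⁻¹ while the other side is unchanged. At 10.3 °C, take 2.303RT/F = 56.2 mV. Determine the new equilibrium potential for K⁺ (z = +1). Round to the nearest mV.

After the shift: [K⁺]_out = 2.94, [K⁺]_in = 109 mmol L⁻¹.
E_new = (56.2/1)·log₁₀(2.94/109) = 56.20 · (-1.5691) = -88.18 mV

-88 mV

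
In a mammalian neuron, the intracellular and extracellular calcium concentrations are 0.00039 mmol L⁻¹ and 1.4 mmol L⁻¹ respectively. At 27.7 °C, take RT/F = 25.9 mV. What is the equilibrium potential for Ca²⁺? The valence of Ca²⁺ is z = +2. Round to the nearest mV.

E = (25.9/z) · ln([Ca²⁺]_out/[Ca²⁺]_in) with z = +2.
= (25.9/2) · ln(1.4/0.00039) = 12.95 · ln(3590)
= 12.95 · (8.1858) = 106.01 mV

106 mV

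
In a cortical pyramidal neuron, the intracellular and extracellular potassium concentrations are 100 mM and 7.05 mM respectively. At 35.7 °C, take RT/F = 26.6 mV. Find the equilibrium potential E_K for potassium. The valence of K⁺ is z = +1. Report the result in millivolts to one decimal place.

-70.5 mV

E = (26.6/z) · ln([K⁺]_out/[K⁺]_in) with z = +1.
= (26.6/1) · ln(7.05/100) = 26.60 · ln(0.0705)
= 26.60 · (-2.6521) = -70.55 mV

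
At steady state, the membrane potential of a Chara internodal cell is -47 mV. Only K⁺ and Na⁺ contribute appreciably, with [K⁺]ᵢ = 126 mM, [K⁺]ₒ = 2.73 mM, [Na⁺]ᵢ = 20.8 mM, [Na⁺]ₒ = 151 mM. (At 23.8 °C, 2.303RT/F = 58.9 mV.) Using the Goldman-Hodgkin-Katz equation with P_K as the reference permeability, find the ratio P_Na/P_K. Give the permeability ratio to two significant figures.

Let α = P_Na/P_K. GHK: Vm = 58.9·log₁₀[(Kₒ + α·Naₒ)/(Kᵢ + α·Naᵢ)].
10^(Vm/58.9) = 10^(-47.0/58.9) = 0.15923
So 0.15923·(Kᵢ + α·Naᵢ) = Kₒ + α·Naₒ → α = (0.15923·126.0 − 2.73) / (151.0 − 0.15923·20.8)
α = (20.06 − 2.73) / (151.0 − 3.312) = 17.33/147.7 = 0.1174

0.12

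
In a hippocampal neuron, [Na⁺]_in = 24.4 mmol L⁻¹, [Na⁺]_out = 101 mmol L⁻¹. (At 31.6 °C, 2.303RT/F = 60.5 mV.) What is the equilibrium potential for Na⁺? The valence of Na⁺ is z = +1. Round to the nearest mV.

E = (60.5/z) · log₁₀([Na⁺]_out/[Na⁺]_in) with z = +1.
= (60.5/1) · log₁₀(101/24.4) = 60.50 · log₁₀(4.139)
= 60.50 · (0.6169) = 37.32 mV

37 mV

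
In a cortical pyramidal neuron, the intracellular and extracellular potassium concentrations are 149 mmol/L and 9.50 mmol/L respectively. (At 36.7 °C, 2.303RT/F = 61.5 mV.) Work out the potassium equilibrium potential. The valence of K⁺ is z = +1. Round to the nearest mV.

-74 mV

E = (61.5/z) · log₁₀([K⁺]_out/[K⁺]_in) with z = +1.
= (61.5/1) · log₁₀(9.50/149) = 61.50 · log₁₀(0.06376)
= 61.50 · (-1.1955) = -73.52 mV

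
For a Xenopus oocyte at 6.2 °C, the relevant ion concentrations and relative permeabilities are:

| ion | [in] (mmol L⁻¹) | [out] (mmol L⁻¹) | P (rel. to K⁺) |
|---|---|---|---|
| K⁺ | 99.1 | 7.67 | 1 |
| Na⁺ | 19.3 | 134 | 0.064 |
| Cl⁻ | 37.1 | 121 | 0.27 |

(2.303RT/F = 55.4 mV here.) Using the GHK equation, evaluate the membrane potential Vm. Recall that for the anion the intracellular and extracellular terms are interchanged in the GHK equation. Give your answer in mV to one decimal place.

-39.0 mV

Vm = 55.4 · log₁₀[(Σ P·[cation]ₒ + Σ P·[anion]ᵢ) / (Σ P·[cation]ᵢ + Σ P·[anion]ₒ)]
Numerator = 1×7.67 + 0.064×134 + 0.27×37.1 = 26.26
Denominator = 1×99.1 + 0.064×19.3 + 0.27×121 = 133
Vm = 55.4 · log₁₀(0.19746) = 55.4 × (-0.7045) = -39.03 mV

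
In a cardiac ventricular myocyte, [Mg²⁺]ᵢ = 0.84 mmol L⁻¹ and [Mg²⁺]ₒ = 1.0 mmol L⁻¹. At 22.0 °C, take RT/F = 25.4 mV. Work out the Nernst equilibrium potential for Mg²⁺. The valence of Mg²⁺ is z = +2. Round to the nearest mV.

2 mV

E = (25.4/z) · ln([Mg²⁺]_out/[Mg²⁺]_in) with z = +2.
= (25.4/2) · ln(1.0/0.84) = 12.70 · ln(1.19)
= 12.70 · (0.1744) = 2.21 mV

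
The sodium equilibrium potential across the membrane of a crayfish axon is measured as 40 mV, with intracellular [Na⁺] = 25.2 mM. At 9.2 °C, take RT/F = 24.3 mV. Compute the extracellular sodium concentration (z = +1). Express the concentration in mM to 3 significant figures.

131 mM

Nernst: E = (24.3/1) · ln([out]/[in]), so ln([out]/[in]) = 40.0 × 1 / 24.3 = 1.6461.
[out]/[in] = e^(1.6461) = 5.187.
[out] = 5.187 × 25.2 = 130.7 mM.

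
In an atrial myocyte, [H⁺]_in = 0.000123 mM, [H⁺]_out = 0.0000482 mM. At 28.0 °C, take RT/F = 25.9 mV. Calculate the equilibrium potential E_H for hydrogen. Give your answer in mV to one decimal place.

E = (25.9/z) · ln([H⁺]_out/[H⁺]_in) with z = +1.
= (25.9/1) · ln(0.0000482/0.000123) = 25.90 · ln(0.3919)
= 25.90 · (-0.9368) = -24.26 mV

-24.3 mV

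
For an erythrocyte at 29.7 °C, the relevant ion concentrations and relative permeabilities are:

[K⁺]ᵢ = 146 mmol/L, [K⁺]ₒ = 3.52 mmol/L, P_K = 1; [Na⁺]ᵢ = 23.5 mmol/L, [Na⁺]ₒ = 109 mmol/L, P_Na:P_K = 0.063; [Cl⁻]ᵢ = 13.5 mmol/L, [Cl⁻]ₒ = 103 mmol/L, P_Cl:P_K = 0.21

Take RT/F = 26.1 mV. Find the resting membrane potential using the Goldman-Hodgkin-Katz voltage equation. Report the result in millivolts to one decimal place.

Vm = 26.1 · ln[(Σ P·[cation]ₒ + Σ P·[anion]ᵢ) / (Σ P·[cation]ᵢ + Σ P·[anion]ₒ)]
Numerator = 1×3.52 + 0.063×109 + 0.21×13.5 = 13.22
Denominator = 1×146 + 0.063×23.5 + 0.21×103 = 169.1
Vm = 26.1 · ln(0.078186) = 26.1 × (-2.5487) = -66.52 mV

-66.5 mV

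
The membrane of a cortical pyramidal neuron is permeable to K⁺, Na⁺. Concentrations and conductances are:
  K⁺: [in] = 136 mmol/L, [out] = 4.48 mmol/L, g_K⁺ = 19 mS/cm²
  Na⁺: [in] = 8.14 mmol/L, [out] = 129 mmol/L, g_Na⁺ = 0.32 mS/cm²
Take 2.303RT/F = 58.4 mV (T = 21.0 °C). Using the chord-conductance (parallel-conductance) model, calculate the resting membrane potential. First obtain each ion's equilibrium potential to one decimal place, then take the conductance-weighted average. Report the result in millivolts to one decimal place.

E_K⁺ = (58.4/1)·log₁₀(4.48/136) = -86.6 mV
E_Na⁺ = (58.4/1)·log₁₀(129/8.14) = 70.1 mV
Vm = (Σ gᵢEᵢ)/(Σ gᵢ) = (19·-86.6 + 0.32·70.1) / (19 + 0.32)
= -1622.97 / 19.32 = -84.00 mV

-84.0 mV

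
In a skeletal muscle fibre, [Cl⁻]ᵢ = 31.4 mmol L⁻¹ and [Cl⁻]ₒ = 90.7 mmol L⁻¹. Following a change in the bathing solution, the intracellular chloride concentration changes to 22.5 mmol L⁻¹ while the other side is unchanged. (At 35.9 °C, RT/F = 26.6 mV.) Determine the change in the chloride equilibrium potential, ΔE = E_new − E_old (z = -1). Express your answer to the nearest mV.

-9 mV

E_old = (26.6/-1)·ln(90.7/31.4) = -28.22 mV
E_new = (26.6/-1)·ln(90.7/22.5) = -37.08 mV
ΔE = -37.08 − (-28.22) = -8.87 mV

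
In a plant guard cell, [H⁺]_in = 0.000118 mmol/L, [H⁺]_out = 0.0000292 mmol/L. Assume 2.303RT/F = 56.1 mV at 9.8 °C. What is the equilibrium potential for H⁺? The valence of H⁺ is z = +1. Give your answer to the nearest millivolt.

-34 mV

E = (56.1/z) · log₁₀([H⁺]_out/[H⁺]_in) with z = +1.
= (56.1/1) · log₁₀(0.0000292/0.000118) = 56.10 · log₁₀(0.2475)
= 56.10 · (-0.6065) = -34.02 mV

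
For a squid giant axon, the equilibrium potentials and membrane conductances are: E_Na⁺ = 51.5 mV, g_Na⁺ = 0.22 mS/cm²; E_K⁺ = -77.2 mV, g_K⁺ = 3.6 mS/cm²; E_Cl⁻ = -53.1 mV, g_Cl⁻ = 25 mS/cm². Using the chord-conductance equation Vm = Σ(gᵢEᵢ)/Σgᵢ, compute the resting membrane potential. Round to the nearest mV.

-55 mV

Σ gᵢEᵢ = 0.22·(51.5) + 3.6·(-77.2) + 25·(-53.1) = -1594.09
Σ gᵢ = 0.22 + 3.6 + 25 = 28.82
Vm = -1594.09 / 28.82 = -55.31 mV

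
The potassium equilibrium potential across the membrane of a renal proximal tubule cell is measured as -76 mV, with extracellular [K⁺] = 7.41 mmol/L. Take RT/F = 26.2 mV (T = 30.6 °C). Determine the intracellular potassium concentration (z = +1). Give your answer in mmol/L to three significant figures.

135 mmol/L

Nernst: E = (26.2/1) · ln([out]/[in]), so ln([out]/[in]) = -76.0 × 1 / 26.2 = -2.9008.
[out]/[in] = e^(-2.9008) = 0.05498.
[in] = 7.41 / 0.05498 = 134.8 mmol/L.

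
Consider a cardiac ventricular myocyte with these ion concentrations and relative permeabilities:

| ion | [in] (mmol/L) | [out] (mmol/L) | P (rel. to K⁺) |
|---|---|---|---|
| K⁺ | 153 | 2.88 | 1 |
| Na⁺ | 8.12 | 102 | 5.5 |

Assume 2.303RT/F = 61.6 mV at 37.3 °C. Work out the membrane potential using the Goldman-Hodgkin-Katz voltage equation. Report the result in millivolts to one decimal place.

Vm = 61.6 · log₁₀[(Σ P·[cation]ₒ + Σ P·[anion]ᵢ) / (Σ P·[cation]ᵢ + Σ P·[anion]ₒ)]
Numerator = 1×2.88 + 5.5×102 = 563.9
Denominator = 1×153 + 5.5×8.12 = 197.7
Vm = 61.6 · log₁₀(2.8528) = 61.6 × (0.4553) = 28.04 mV

28.0 mV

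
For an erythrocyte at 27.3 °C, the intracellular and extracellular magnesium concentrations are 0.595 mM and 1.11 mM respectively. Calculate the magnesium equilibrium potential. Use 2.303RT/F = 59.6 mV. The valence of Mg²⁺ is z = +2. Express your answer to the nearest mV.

E = (59.6/z) · log₁₀([Mg²⁺]_out/[Mg²⁺]_in) with z = +2.
= (59.6/2) · log₁₀(1.11/0.595) = 29.80 · log₁₀(1.866)
= 29.80 · (0.2708) = 8.07 mV

8 mV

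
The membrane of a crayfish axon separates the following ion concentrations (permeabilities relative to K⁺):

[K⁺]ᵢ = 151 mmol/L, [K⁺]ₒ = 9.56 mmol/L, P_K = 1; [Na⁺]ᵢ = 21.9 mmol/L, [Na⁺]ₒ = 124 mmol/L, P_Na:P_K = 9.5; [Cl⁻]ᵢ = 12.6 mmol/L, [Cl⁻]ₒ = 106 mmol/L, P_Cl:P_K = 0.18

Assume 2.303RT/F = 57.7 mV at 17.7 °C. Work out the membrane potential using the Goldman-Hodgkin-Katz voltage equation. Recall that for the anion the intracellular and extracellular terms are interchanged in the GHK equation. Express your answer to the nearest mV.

29 mV

Vm = 57.7 · log₁₀[(Σ P·[cation]ₒ + Σ P·[anion]ᵢ) / (Σ P·[cation]ᵢ + Σ P·[anion]ₒ)]
Numerator = 1×9.56 + 9.5×124 + 0.18×12.6 = 1190
Denominator = 1×151 + 9.5×21.9 + 0.18×106 = 378.1
Vm = 57.7 · log₁₀(3.1466) = 57.7 × (0.4978) = 28.73 mV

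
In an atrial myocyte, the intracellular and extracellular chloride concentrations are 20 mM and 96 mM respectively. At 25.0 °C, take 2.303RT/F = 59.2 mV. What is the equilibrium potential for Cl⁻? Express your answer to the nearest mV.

E = (59.2/z) · log₁₀([Cl⁻]_out/[Cl⁻]_in) with z = -1.
For an anion, dividing by z = -1 reverses the sign.
= (59.2/-1) · log₁₀(96/20) = -59.20 · log₁₀(4.8)
= -59.20 · (0.6812) = -40.33 mV

-40 mV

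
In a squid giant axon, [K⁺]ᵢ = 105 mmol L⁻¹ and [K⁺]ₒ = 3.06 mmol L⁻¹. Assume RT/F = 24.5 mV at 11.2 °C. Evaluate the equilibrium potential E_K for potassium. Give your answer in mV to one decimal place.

E = (24.5/z) · ln([K⁺]_out/[K⁺]_in) with z = +1.
= (24.5/1) · ln(3.06/105) = 24.50 · ln(0.02914)
= 24.50 · (-3.5355) = -86.62 mV

-86.6 mV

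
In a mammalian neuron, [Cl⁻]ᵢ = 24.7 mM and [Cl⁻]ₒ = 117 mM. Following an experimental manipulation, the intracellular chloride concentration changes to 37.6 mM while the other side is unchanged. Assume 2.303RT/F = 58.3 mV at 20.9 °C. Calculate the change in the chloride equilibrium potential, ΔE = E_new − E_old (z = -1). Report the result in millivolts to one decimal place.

E_old = (58.3/-1)·log₁₀(117/24.7) = -39.38 mV
E_new = (58.3/-1)·log₁₀(117/37.6) = -28.74 mV
ΔE = -28.74 − (-39.38) = 10.64 mV

10.6 mV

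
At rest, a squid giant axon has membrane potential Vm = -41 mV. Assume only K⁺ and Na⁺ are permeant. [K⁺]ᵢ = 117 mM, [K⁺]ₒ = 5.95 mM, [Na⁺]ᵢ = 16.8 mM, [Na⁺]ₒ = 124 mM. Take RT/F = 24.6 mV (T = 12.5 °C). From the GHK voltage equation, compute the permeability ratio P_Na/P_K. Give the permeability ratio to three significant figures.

Let α = P_Na/P_K. GHK: Vm = 24.6·ln[(Kₒ + α·Naₒ)/(Kᵢ + α·Naᵢ)].
e^(Vm/24.6) = e^(-41.0/24.6) = 0.18888
So 0.18888·(Kᵢ + α·Naᵢ) = Kₒ + α·Naₒ → α = (0.18888·117.0 − 5.95) / (124.0 − 0.18888·16.8)
α = (22.1 − 5.95) / (124.0 − 3.173) = 16.15/120.8 = 0.1336

0.134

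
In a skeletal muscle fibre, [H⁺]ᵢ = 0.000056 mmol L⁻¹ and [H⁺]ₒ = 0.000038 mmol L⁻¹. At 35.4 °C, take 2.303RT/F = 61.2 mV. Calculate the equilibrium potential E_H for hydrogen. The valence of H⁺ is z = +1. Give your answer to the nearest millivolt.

E = (61.2/z) · log₁₀([H⁺]_out/[H⁺]_in) with z = +1.
= (61.2/1) · log₁₀(0.000038/0.000056) = 61.20 · log₁₀(0.6786)
= 61.20 · (-0.1684) = -10.31 mV

-10 mV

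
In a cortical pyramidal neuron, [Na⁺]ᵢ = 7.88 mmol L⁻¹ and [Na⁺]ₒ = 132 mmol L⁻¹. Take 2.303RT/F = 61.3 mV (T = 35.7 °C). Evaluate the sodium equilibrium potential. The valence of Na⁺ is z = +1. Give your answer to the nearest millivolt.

E = (61.3/z) · log₁₀([Na⁺]_out/[Na⁺]_in) with z = +1.
= (61.3/1) · log₁₀(132/7.88) = 61.30 · log₁₀(16.75)
= 61.30 · (1.2240) = 75.03 mV

75 mV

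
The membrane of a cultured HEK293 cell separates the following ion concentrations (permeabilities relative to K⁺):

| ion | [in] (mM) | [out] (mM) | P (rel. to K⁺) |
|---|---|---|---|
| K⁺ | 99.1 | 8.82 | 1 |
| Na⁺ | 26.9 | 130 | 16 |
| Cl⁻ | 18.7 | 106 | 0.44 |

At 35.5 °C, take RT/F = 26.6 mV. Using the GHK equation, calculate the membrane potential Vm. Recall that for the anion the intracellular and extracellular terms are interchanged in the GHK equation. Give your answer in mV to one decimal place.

Vm = 26.6 · ln[(Σ P·[cation]ₒ + Σ P·[anion]ᵢ) / (Σ P·[cation]ᵢ + Σ P·[anion]ₒ)]
Numerator = 1×8.82 + 16×130 + 0.44×18.7 = 2097
Denominator = 1×99.1 + 16×26.9 + 0.44×106 = 576.1
Vm = 26.6 · ln(3.6398) = 26.6 × (1.2919) = 34.37 mV

34.4 mV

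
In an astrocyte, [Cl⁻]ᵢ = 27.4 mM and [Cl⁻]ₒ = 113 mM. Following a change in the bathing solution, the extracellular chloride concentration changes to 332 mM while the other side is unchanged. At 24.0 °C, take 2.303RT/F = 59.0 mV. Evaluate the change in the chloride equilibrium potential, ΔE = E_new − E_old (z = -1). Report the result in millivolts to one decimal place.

E_old = (59.0/-1)·log₁₀(113/27.4) = -36.30 mV
E_new = (59.0/-1)·log₁₀(332/27.4) = -63.92 mV
ΔE = -63.92 − (-36.30) = -27.62 mV

-27.6 mV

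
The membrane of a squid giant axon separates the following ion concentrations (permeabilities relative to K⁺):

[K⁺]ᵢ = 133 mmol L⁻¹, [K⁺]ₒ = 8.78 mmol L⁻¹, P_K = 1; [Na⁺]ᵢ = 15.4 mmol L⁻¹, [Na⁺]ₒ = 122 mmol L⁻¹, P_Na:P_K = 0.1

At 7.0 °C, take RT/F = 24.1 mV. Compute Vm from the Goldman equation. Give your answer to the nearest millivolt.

-45 mV

Vm = 24.1 · ln[(Σ P·[cation]ₒ + Σ P·[anion]ᵢ) / (Σ P·[cation]ᵢ + Σ P·[anion]ₒ)]
Numerator = 1×8.78 + 0.1×122 = 20.98
Denominator = 1×133 + 0.1×15.4 = 134.5
Vm = 24.1 · ln(0.15594) = 24.1 × (-1.8583) = -44.78 mV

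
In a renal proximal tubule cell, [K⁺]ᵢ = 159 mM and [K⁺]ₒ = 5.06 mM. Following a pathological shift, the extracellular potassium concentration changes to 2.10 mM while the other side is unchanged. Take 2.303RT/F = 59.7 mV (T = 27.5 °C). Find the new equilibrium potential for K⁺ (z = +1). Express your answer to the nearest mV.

-112 mV

After the shift: [K⁺]_out = 2.10, [K⁺]_in = 159 mM.
E_new = (59.7/1)·log₁₀(2.10/159) = 59.70 · (-1.8792) = -112.19 mV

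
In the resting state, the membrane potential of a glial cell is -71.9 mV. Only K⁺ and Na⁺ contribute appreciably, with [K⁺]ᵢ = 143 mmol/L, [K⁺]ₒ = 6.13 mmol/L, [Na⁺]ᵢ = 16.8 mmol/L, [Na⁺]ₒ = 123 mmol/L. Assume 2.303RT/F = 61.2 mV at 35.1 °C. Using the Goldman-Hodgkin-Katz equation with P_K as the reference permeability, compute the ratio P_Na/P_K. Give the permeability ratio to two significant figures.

Let α = P_Na/P_K. GHK: Vm = 61.2·log₁₀[(Kₒ + α·Naₒ)/(Kᵢ + α·Naᵢ)].
10^(Vm/61.2) = 10^(-71.9/61.2) = 0.06686
So 0.06686·(Kᵢ + α·Naᵢ) = Kₒ + α·Naₒ → α = (0.06686·143.0 − 6.13) / (123.0 − 0.06686·16.8)
α = (9.561 − 6.13) / (123.0 − 1.123) = 3.431/121.9 = 0.02815

0.028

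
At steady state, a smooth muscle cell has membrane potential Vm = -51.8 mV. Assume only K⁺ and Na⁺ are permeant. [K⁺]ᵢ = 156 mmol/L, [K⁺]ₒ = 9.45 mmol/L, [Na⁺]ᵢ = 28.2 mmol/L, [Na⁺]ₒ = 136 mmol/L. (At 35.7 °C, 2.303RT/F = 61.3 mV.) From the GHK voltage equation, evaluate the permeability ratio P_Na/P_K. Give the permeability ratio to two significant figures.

0.097

Let α = P_Na/P_K. GHK: Vm = 61.3·log₁₀[(Kₒ + α·Naₒ)/(Kᵢ + α·Naᵢ)].
10^(Vm/61.3) = 10^(-51.8/61.3) = 0.14288
So 0.14288·(Kᵢ + α·Naᵢ) = Kₒ + α·Naₒ → α = (0.14288·156.0 − 9.45) / (136.0 − 0.14288·28.2)
α = (22.29 − 9.45) / (136.0 − 4.029) = 12.84/132 = 0.09729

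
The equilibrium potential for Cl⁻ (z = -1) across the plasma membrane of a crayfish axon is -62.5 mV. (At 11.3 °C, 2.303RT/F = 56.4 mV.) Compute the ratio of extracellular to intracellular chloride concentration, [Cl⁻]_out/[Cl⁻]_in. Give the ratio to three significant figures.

12.8

log₁₀([out]/[in]) = E·z/(56.4) = -62.5 × -1 / 56.4 = 1.1082
[out]/[in] = 10^(1.1082) = 12.83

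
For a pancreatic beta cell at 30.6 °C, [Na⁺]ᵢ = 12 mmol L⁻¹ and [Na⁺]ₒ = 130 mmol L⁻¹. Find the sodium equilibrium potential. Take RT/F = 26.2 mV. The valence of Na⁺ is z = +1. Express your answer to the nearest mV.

62 mV

E = (26.2/z) · ln([Na⁺]_out/[Na⁺]_in) with z = +1.
= (26.2/1) · ln(130/12) = 26.20 · ln(10.83)
= 26.20 · (2.3826) = 62.42 mV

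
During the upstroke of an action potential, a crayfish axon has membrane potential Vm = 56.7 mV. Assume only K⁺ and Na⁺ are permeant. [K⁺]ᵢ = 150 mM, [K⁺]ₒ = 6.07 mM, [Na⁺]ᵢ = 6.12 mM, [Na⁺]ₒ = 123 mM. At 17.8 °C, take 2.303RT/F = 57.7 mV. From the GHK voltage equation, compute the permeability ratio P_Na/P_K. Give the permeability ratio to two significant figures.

22

Let α = P_Na/P_K. GHK: Vm = 57.7·log₁₀[(Kₒ + α·Naₒ)/(Kᵢ + α·Naᵢ)].
10^(Vm/57.7) = 10^(56.7/57.7) = 9.6088
So 9.6088·(Kᵢ + α·Naᵢ) = Kₒ + α·Naₒ → α = (9.6088·150.0 − 6.07) / (123.0 − 9.6088·6.12)
α = (1441 − 6.07) / (123.0 − 58.81) = 1435/64.19 = 22.36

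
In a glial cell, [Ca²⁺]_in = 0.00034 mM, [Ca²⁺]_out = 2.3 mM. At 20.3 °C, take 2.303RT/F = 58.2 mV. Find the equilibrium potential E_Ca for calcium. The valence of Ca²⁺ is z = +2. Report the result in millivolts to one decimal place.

E = (58.2/z) · log₁₀([Ca²⁺]_out/[Ca²⁺]_in) with z = +2.
= (58.2/2) · log₁₀(2.3/0.00034) = 29.10 · log₁₀(6765)
= 29.10 · (3.8302) = 111.46 mV

111.5 mV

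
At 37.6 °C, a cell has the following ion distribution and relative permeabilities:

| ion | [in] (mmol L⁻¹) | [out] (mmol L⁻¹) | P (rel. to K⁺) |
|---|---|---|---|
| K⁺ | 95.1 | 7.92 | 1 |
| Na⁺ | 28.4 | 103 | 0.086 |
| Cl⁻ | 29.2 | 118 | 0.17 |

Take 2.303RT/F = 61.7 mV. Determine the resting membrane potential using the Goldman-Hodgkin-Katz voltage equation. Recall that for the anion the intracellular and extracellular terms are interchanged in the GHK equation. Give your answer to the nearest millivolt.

-45 mV

Vm = 61.7 · log₁₀[(Σ P·[cation]ₒ + Σ P·[anion]ᵢ) / (Σ P·[cation]ᵢ + Σ P·[anion]ₒ)]
Numerator = 1×7.92 + 0.086×103 + 0.17×29.2 = 21.74
Denominator = 1×95.1 + 0.086×28.4 + 0.17×118 = 117.6
Vm = 61.7 · log₁₀(0.18488) = 61.7 × (-0.7331) = -45.23 mV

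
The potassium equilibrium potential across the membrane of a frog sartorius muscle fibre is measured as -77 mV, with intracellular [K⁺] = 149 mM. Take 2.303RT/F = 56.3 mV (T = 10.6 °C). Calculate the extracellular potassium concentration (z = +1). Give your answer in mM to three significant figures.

Nernst: E = (56.3/1) · log₁₀([out]/[in]), so log₁₀([out]/[in]) = -77.0 × 1 / 56.3 = -1.3677.
[out]/[in] = 10^(-1.3677) = 0.04289.
[out] = 0.04289 × 149 = 6.39 mM.

6.39 mM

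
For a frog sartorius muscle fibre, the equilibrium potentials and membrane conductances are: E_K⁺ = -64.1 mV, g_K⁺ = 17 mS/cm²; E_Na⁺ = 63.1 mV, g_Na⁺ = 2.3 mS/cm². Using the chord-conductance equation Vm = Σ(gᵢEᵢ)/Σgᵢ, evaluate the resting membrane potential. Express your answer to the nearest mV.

Σ gᵢEᵢ = 17·(-64.1) + 2.3·(63.1) = -944.57
Σ gᵢ = 17 + 2.3 = 19.3
Vm = -944.57 / 19.3 = -48.94 mV

-49 mV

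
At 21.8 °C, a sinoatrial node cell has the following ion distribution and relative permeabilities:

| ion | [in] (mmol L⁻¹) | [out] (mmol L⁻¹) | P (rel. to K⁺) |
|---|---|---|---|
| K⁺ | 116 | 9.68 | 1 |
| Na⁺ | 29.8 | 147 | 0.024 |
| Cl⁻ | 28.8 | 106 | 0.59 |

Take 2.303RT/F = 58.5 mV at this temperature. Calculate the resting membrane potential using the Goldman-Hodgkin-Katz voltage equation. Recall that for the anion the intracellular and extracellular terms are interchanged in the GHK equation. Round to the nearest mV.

-45 mV

Vm = 58.5 · log₁₀[(Σ P·[cation]ₒ + Σ P·[anion]ᵢ) / (Σ P·[cation]ᵢ + Σ P·[anion]ₒ)]
Numerator = 1×9.68 + 0.024×147 + 0.59×28.8 = 30.2
Denominator = 1×116 + 0.024×29.8 + 0.59×106 = 179.3
Vm = 58.5 · log₁₀(0.16847) = 58.5 × (-0.7735) = -45.25 mV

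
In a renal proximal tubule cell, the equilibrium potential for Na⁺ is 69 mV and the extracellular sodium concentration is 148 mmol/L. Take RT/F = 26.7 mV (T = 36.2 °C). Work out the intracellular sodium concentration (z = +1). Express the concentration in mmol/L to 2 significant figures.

11 mmol/L

Nernst: E = (26.7/1) · ln([out]/[in]), so ln([out]/[in]) = 69.0 × 1 / 26.7 = 2.5843.
[out]/[in] = e^(2.5843) = 13.25.
[in] = 148 / 13.25 = 11.17 mmol/L.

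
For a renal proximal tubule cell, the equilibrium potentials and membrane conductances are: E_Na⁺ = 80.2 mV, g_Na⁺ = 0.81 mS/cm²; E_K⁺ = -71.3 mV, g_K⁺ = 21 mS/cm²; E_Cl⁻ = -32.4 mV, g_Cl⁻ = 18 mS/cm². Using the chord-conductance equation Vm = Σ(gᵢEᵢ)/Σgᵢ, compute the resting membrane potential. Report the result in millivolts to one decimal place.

Σ gᵢEᵢ = 0.81·(80.2) + 21·(-71.3) + 18·(-32.4) = -2015.54
Σ gᵢ = 0.81 + 21 + 18 = 39.81
Vm = -2015.54 / 39.81 = -50.63 mV

-50.6 mV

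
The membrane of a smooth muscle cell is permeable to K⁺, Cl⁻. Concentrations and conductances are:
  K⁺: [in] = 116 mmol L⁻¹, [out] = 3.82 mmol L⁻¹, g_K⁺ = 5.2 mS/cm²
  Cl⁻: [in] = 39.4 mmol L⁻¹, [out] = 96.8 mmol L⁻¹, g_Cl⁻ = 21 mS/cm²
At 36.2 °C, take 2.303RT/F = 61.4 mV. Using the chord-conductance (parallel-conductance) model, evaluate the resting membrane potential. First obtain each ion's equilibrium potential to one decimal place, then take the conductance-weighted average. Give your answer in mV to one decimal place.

E_K⁺ = (61.4/1)·log₁₀(3.82/116) = -91.0 mV
E_Cl⁻ = (61.4/-1)·log₁₀(96.8/39.4) = -24.0 mV
Vm = (Σ gᵢEᵢ)/(Σ gᵢ) = (5.2·-91.0 + 21·-24.0) / (5.2 + 21)
= -977.20 / 26.2 = -37.30 mV

-37.3 mV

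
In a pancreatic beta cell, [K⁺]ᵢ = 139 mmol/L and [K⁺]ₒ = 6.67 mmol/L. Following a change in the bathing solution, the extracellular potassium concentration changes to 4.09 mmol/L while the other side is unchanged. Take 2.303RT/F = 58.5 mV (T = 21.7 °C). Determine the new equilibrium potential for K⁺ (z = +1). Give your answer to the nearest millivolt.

-90 mV

After the shift: [K⁺]_out = 4.09, [K⁺]_in = 139 mmol/L.
E_new = (58.5/1)·log₁₀(4.09/139) = 58.50 · (-1.5313) = -89.58 mV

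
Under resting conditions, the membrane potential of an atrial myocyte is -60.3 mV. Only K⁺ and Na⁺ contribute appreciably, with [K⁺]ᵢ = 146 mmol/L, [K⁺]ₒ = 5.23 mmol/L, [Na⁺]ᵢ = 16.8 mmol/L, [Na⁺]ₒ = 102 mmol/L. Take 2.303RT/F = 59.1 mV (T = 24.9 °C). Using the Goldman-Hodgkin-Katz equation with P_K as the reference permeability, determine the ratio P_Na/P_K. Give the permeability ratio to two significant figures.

Let α = P_Na/P_K. GHK: Vm = 59.1·log₁₀[(Kₒ + α·Naₒ)/(Kᵢ + α·Naᵢ)].
10^(Vm/59.1) = 10^(-60.3/59.1) = 0.095432
So 0.095432·(Kᵢ + α·Naᵢ) = Kₒ + α·Naₒ → α = (0.095432·146.0 − 5.23) / (102.0 − 0.095432·16.8)
α = (13.93 − 5.23) / (102.0 − 1.603) = 8.703/100.4 = 0.08669

0.087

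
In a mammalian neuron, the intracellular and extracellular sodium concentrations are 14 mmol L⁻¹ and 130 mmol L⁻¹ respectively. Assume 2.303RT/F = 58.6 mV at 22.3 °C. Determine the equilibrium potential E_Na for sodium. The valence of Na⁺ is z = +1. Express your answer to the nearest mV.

57 mV

E = (58.6/z) · log₁₀([Na⁺]_out/[Na⁺]_in) with z = +1.
= (58.6/1) · log₁₀(130/14) = 58.60 · log₁₀(9.286)
= 58.60 · (0.9678) = 56.71 mV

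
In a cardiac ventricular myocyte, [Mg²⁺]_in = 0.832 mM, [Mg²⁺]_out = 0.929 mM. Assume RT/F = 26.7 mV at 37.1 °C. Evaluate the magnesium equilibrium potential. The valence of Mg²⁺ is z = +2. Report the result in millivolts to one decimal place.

1.5 mV

E = (26.7/z) · ln([Mg²⁺]_out/[Mg²⁺]_in) with z = +2.
= (26.7/2) · ln(0.929/0.832) = 13.35 · ln(1.117)
= 13.35 · (0.1103) = 1.47 mV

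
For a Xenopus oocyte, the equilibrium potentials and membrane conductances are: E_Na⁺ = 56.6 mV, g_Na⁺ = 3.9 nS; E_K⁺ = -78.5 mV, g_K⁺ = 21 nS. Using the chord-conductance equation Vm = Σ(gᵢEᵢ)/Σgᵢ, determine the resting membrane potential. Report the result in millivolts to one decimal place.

-57.3 mV

Σ gᵢEᵢ = 3.9·(56.6) + 21·(-78.5) = -1427.76
Σ gᵢ = 3.9 + 21 = 24.9
Vm = -1427.76 / 24.9 = -57.34 mV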